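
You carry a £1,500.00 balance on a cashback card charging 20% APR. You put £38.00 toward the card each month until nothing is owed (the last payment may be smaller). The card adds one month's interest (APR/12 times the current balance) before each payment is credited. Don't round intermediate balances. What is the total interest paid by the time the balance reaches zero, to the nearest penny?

Monthly rate r = 20%/12 = 1.66667% = 0.0166667.
Payoff takes n = ⌈−ln(1 − rB₀/P)/ln(1+r)⌉ = ⌈64.893⌉ = 65 payments; the last is £33.97.
Total paid = 64·£38.00 + £33.97 = £2,465.97.
Total interest = total paid − principal = £2,465.97 − £1,500.00 = £965.97.

£965.97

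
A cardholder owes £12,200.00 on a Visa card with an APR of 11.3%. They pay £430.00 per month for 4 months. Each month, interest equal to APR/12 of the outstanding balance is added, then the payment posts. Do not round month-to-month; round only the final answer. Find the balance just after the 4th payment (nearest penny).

Monthly rate r = 11.3%/12 = 0.941667% = 0.00941667.
Each month: B ← B·(1+r) − £430.00.
Month 1: interest £114.88; balance after payment £11,884.88.
Month 2: interest £111.92; balance after payment £11,566.80.
Month 3: interest £108.92; balance after payment £11,245.72.
Month 4: interest £105.90; balance after payment £10,921.62.

£10,921.62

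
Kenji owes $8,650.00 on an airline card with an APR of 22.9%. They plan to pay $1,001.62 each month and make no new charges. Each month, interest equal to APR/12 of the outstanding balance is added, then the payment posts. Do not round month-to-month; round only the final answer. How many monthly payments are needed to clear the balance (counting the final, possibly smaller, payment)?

10 months

Monthly rate r = 22.9%/12 = 1.90833% = 0.0190833.
Recurrence: B ← B·(1+r) − $1,001.62.
Month 1: interest $165.07; balance after payment $7,813.45.
Month 2: interest $149.11; balance after payment $6,960.94.
Closed form: n = −ln(1 − rB₀/P)/ln(1+r) = −ln(0.8352)/ln(1.01908) ≈ 9.527, so the balance reaches zero during payment 10.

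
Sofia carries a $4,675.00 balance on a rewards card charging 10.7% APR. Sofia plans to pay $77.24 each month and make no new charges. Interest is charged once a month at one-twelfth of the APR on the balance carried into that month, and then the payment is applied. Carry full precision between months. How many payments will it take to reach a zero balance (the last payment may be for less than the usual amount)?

Monthly rate r = 10.7%/12 = 0.891667% = 0.00891667.
Recurrence: B ← B·(1+r) − $77.24.
Month 1: interest $41.69; balance after payment $4,639.45.
Month 2: interest $41.37; balance after payment $4,603.57.
Closed form: n = −ln(1 − rB₀/P)/ln(1+r) = −ln(0.46031)/ln(1.00892) ≈ 87.398, so the balance reaches zero during payment 88.

88 payments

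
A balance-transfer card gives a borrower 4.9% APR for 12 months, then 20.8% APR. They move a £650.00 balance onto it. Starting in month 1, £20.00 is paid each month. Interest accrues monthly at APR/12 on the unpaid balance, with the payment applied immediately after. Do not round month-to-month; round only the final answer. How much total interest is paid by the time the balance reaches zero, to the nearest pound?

£144

Promo months 1–12 at r₀ = 4.9%/12 = 0.00408333; months 13+ at r₁ = 20.8%/12 = 0.0173333.
After month 12: iterate B ← B·(1+r₀) − £20.00 for 12 months → £437.11.
Then at r₁ with £20.00/mo: n₂ = −ln(1 − r₁·B/P)/ln(1+r₁) ≈ 27.71 → 28 more payments.
Total paid = 39·£20.00 + £14.19 = £794.19; interest = £794.19 − £650.00 = £144.19.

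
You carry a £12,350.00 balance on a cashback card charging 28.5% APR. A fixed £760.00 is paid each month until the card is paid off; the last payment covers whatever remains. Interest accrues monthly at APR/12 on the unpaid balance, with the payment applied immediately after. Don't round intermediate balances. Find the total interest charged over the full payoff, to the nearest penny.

£3,441.21

Monthly rate r = 28.5%/12 = 2.375% = 0.02375.
Payoff takes n = ⌈−ln(1 − rB₀/P)/ln(1+r)⌉ = ⌈20.776⌉ = 21 payments; the last is £591.21.
Total paid = 20·£760.00 + £591.21 = £15,791.21.
Total interest = total paid − principal = £15,791.21 − £12,350.00 = £3,441.21.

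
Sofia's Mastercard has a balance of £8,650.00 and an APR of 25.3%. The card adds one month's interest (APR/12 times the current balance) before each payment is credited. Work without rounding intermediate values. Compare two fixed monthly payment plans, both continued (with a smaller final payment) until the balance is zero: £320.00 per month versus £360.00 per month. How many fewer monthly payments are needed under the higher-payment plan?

7 fewer payments

Monthly rate r = 25.3%/12 = 2.10833% = 0.0210833.
At £320.00/mo: n = ⌈−ln(1 − rB₀/P)/ln(1+r)⌉ = 41 payments (last £141.80); total interest = total paid − £8,650.00 = £4,291.80.
At £360.00/mo: 34 payments (last £309.12); total interest £3,539.12.
Payments saved = 41 − 34 = 7.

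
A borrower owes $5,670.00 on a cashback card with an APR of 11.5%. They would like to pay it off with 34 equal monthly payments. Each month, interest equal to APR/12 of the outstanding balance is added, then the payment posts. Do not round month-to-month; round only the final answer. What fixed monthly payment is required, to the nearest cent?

$196.20

Monthly rate r = 11.5%/12 = 0.958333% = 0.00958333.
Level-payment amortization: P = B₀·r / (1 − (1+r)^(−n)) = 5670.00·0.00958333 / (1 − 1.00958^(−34)).
Denominator 1 − (1+r)^(−34) = 0.276953651.
P = 54.3375 / 0.276953651 ≈ 196.20.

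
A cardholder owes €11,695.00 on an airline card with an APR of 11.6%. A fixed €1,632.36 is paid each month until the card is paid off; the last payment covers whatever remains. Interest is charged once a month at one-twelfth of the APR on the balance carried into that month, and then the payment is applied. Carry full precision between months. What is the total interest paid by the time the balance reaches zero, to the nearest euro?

Monthly rate r = 11.6%/12 = 0.966667% = 0.00966667.
Payoff takes n = ⌈−ln(1 − rB₀/P)/ln(1+r)⌉ = ⌈7.460⌉ = 8 payments; the last is €753.62.
Total paid = 7·€1,632.36 + €753.62 = €12,180.14.
Total interest = total paid − principal = €12,180.14 − €11,695.00 = €485.14.

€485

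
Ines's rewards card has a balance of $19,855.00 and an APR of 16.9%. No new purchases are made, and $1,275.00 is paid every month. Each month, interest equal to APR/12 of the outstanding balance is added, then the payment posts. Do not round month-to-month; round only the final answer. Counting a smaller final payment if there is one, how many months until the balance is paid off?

18 months

Monthly rate r = 16.9%/12 = 1.40833% = 0.0140833.
Recurrence: B ← B·(1+r) − $1,275.00.
Month 1: interest $279.62; balance after payment $18,859.62.
Month 2: interest $265.61; balance after payment $17,850.23.
Closed form: n = −ln(1 − rB₀/P)/ln(1+r) = −ln(0.78069)/ln(1.01408) ≈ 17.703, so the balance reaches zero during payment 18.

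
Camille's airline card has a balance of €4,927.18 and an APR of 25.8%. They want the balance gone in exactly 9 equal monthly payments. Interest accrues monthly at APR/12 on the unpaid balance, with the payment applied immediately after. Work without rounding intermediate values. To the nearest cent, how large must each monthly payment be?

Monthly rate r = 25.8%/12 = 2.15% = 0.0215.
Level-payment amortization: P = B₀·r / (1 − (1+r)^(−n)) = 4927.18·0.0215 / (1 − 1.0215^(−9)).
Denominator 1 − (1+r)^(−9) = 0.174238442.
P = 105.934 / 0.174238442 ≈ 607.99.

€607.99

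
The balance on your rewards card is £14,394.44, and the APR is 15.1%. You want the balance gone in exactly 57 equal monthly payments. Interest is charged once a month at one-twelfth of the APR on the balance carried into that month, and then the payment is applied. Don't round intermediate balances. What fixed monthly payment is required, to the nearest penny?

£355.35

Monthly rate r = 15.1%/12 = 1.25833% = 0.0125833.
Level-payment amortization: P = B₀·r / (1 − (1+r)^(−n)) = 14394.44·0.0125833 / (1 − 1.01258^(−57)).
Denominator 1 − (1+r)^(−57) = 0.509718128.
P = 181.13 / 0.509718128 ≈ 355.35.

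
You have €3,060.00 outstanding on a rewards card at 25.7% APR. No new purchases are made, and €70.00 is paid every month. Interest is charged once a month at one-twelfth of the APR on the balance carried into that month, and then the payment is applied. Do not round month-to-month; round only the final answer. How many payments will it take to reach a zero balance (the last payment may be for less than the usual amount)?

Monthly rate r = 25.7%/12 = 2.14167% = 0.0214167.
Recurrence: B ← B·(1+r) − €70.00.
Month 1: interest €65.53; balance after payment €3,055.53.
Month 2: interest €65.44; balance after payment €3,050.97.
Closed form: n = −ln(1 − rB₀/P)/ln(1+r) = −ln(0.063786)/ln(1.02142) ≈ 129.880, so the balance reaches zero during payment 130.

130 payments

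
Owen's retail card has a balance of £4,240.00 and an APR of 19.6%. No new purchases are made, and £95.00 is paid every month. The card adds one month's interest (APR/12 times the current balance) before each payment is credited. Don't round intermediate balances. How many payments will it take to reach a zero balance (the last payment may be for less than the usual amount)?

81 payments

Monthly rate r = 19.6%/12 = 1.63333% = 0.0163333.
Recurrence: B ← B·(1+r) − £95.00.
Month 1: interest £69.25; balance after payment £4,214.25.
Month 2: interest £68.83; balance after payment £4,188.09.
Closed form: n = −ln(1 − rB₀/P)/ln(1+r) = −ln(0.27102)/ln(1.01633) ≈ 80.584, so the balance reaches zero during payment 81.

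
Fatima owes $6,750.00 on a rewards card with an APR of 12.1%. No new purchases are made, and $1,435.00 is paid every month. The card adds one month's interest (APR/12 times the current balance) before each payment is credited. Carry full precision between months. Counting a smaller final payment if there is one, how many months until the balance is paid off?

Monthly rate r = 12.1%/12 = 1.00833% = 0.0100833.
Recurrence: B ← B·(1+r) − $1,435.00.
Month 1: interest $68.06; balance after payment $5,383.06.
Month 2: interest $54.28; balance after payment $4,002.34.
Month 3: interest $40.36; balance after payment $2,607.70.
Month 4: interest $26.29; balance after payment $1,198.99.
Month 5: interest $12.09; balance after payment $0.00.

5 months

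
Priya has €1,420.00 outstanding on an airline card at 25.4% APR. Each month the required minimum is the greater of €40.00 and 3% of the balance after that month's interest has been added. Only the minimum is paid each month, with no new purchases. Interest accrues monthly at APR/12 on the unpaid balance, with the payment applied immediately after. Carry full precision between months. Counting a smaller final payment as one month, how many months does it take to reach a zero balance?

65 months

Monthly rate r = 25.4%/12 = 2.11667% = 0.0211667.
While 3% of the post-interest balance exceeds €40.00, each month B ← (B·(1+r))·(1 − 0.03), i.e. B shrinks by the factor (1+r)·0.97 = 0.99053.
This holds for months 1–9. Entering month 10 the balance is €1,303.48; 3% of the post-interest balance is now below €40.00, so the flat €40.00 minimum applies from here.
From month 10 a fixed €40.00 at rate r clears €1,303.48 in 56 more payments. Total: 9 + 56 = 65 months.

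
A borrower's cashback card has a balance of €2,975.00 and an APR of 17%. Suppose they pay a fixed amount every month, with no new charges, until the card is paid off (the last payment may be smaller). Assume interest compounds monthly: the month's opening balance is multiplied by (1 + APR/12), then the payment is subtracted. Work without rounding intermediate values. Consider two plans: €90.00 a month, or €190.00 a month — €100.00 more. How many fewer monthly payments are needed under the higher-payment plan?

Monthly rate r = 17%/12 = 1.41667% = 0.0141667.
At €90.00/mo: n = ⌈−ln(1 − rB₀/P)/ln(1+r)⌉ = 45 payments (last €81.26); total interest = total paid − €2,975.00 = €1,066.26.
At €190.00/mo: 18 payments (last €157.60); total interest €412.60.
Payments saved = 45 − 18 = 27.

27 fewer payments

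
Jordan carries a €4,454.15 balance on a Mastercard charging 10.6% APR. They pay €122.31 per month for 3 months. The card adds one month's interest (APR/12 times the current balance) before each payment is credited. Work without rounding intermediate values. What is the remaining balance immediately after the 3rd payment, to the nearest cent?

Monthly rate r = 10.6%/12 = 0.883333% = 0.00883333.
Each month: B ← B·(1+r) − €122.31.
Month 1: interest €39.34; balance after payment €4,371.18.
Month 2: interest €38.61; balance after payment €4,287.49.
Month 3: interest €37.87; balance after payment €4,203.05.

€4,203.05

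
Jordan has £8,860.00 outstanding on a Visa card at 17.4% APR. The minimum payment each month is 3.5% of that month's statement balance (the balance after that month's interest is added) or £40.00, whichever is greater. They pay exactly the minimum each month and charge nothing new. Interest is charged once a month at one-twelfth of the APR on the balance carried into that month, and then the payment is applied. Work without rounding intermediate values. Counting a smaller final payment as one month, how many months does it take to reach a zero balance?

134 months

Monthly rate r = 17.4%/12 = 1.45% = 0.0145.
While 3.5% of the post-interest balance exceeds £40.00, each month B ← (B·(1+r))·(1 − 0.035), i.e. B shrinks by the factor (1+r)·0.965 = 0.97899.
This holds for months 1–98. Entering month 99 the balance is £1,106.14; 3.5% of the post-interest balance is now below £40.00, so the flat £40.00 minimum applies from here.
From month 99 a fixed £40.00 at rate r clears £1,106.14 in 36 more payments. Total: 98 + 36 = 134 months.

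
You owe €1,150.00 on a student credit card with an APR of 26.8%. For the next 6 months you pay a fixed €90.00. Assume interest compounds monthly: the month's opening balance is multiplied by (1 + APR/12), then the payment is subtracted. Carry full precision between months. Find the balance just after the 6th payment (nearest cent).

€741.90

Monthly rate r = 26.8%/12 = 2.23333% = 0.0223333.
Each month: B ← B·(1+r) − €90.00.
Month 1: interest €25.68; balance after payment €1,085.68.
Month 2: interest €24.25; balance after payment €1,019.93.
Month 3: interest €22.78; balance after payment €952.71.
Month 4: interest €21.28; balance after payment €883.99.
Month 5: interest €19.74; balance after payment €813.73.
Month 6: interest €18.17; balance after payment €741.90.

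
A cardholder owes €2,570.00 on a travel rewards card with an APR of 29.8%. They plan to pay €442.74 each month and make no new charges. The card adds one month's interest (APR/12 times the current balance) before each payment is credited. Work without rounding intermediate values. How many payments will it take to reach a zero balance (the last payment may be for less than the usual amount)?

Monthly rate r = 29.8%/12 = 2.48333% = 0.0248333.
Recurrence: B ← B·(1+r) − €442.74.
Month 1: interest €63.82; balance after payment €2,191.08.
Month 2: interest €54.41; balance after payment €1,802.75.
Closed form: n = −ln(1 − rB₀/P)/ln(1+r) = −ln(0.85585)/ln(1.02483) ≈ 6.346, so the balance reaches zero during payment 7.

7 months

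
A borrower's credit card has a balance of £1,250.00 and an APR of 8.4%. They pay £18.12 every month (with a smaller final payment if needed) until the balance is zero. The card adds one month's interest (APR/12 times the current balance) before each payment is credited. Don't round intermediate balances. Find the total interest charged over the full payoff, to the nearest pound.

Monthly rate r = 8.4%/12 = 0.7% = 0.007.
Payoff takes n = ⌈−ln(1 − rB₀/P)/ln(1+r)⌉ = ⌈94.544⌉ = 95 payments; the last is £9.87.
Total paid = 94·£18.12 + £9.87 = £1,713.15.
Total interest = total paid − principal = £1,713.15 − £1,250.00 = £463.15.

£463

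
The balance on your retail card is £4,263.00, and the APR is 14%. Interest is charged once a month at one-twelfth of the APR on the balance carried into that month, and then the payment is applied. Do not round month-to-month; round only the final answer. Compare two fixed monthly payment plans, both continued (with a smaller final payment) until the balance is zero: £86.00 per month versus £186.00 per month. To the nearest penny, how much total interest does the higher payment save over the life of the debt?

£1,412.79

Monthly rate r = 14%/12 = 1.16667% = 0.0116667.
At £86.00/mo: n = ⌈−ln(1 − rB₀/P)/ln(1+r)⌉ = 75 payments (last £38.37); total interest = total paid − £4,263.00 = £2,139.37.
At £186.00/mo: 27 payments (last £153.58); total interest £726.58.
Interest saved = £2,139.37 − £726.58 = £1,412.79.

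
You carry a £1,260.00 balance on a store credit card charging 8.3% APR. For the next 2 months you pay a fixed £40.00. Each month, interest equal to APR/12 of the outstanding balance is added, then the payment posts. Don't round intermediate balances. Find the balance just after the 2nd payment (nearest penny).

Monthly rate r = 8.3%/12 = 0.691667% = 0.00691667.
Each month: B ← B·(1+r) − £40.00.
Month 1: interest £8.72; balance after payment £1,228.71.
Month 2: interest £8.50; balance after payment £1,197.21.

£1,197.21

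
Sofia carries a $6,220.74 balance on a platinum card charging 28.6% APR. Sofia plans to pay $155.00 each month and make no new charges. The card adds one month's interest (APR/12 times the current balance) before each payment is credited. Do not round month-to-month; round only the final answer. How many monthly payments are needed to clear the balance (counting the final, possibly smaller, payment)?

Monthly rate r = 28.6%/12 = 2.38333% = 0.0238333.
Recurrence: B ← B·(1+r) − $155.00.
Month 1: interest $148.26; balance after payment $6,214.00.
Month 2: interest $148.10; balance after payment $6,207.10.
Closed form: n = −ln(1 − rB₀/P)/ln(1+r) = −ln(0.043478)/ln(1.02383) ≈ 133.121, so the balance reaches zero during payment 134.

134 months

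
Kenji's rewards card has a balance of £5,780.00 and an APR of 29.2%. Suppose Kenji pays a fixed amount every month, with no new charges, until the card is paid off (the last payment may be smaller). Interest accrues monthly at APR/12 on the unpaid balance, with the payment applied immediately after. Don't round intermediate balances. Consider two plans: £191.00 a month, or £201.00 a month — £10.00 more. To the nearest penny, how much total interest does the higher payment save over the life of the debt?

£533.79

Monthly rate r = 29.2%/12 = 2.43333% = 0.0243333.
At £191.00/mo: n = ⌈−ln(1 − rB₀/P)/ln(1+r)⌉ = 56 payments (last £87.15); total interest = total paid − £5,780.00 = £4,812.15.
At £201.00/mo: 51 payments (last £8.36); total interest £4,278.36.
Interest saved = £4,812.15 − £4,278.36 = £533.79.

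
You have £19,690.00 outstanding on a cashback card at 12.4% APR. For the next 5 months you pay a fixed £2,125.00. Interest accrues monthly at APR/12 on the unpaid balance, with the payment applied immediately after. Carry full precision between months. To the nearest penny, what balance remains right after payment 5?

Monthly rate r = 12.4%/12 = 1.03333% = 0.0103333.
Each month: B ← B·(1+r) − £2,125.00.
Month 1: interest £203.46; balance after payment £17,768.46.
Month 2: interest £183.61; balance after payment £15,827.07.
Month 3: interest £163.55; balance after payment £13,865.62.
Month 4: interest £143.28; balance after payment £11,883.90.
Month 5: interest £122.80; balance after payment £9,881.70.

£9,881.70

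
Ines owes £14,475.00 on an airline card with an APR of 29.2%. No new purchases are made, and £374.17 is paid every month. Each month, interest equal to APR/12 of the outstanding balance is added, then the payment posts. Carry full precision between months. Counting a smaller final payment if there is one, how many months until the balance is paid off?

118 payments

Monthly rate r = 29.2%/12 = 2.43333% = 0.0243333.
Recurrence: B ← B·(1+r) − £374.17.
Month 1: interest £352.22; balance after payment £14,453.06.
Month 2: interest £351.69; balance after payment £14,430.58.
Closed form: n = −ln(1 − rB₀/P)/ln(1+r) = −ln(0.05865)/ln(1.02433) ≈ 117.967, so the balance reaches zero during payment 118.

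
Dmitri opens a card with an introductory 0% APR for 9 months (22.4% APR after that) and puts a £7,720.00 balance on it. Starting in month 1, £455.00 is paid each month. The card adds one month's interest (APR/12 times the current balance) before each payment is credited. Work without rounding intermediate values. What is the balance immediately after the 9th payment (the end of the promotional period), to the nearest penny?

Promo months 1–9 at r₀ = 0%/12 = 0; months 10+ at r₁ = 22.4%/12 = 0.0186667.
After month 9 (no interest yet): B = £7,720.00 − 9·£455.00 = £3,625.00.

£3,625.00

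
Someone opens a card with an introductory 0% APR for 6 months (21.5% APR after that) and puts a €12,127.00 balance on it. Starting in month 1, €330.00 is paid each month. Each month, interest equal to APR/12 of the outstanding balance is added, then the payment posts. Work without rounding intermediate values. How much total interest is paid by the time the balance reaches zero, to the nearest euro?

€4,730

Promo months 1–6 at r₀ = 0%/12 = 0; months 7+ at r₁ = 21.5%/12 = 0.0179167.
After month 6 (no interest yet): B = €12,127.00 − 6·€330.00 = €10,147.00.
Then at r₁ with €330.00/mo: n₂ = −ln(1 − r₁·B/P)/ln(1+r₁) ≈ 45.08 → 46 more payments.
Total paid = 51·€330.00 + €26.61 = €16,856.61; interest = €16,856.61 − €12,127.00 = €4,729.61.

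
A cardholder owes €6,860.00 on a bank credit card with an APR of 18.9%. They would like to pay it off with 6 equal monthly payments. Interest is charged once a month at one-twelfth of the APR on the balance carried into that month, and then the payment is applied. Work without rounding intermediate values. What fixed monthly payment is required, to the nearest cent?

Monthly rate r = 18.9%/12 = 1.575% = 0.01575.
Level-payment amortization: P = B₀·r / (1 − (1+r)^(−n)) = 6860.00·0.01575 / (1 − 1.01575^(−6)).
Denominator 1 − (1+r)^(−6) = 0.0895019626.
P = 108.045 / 0.0895019626 ≈ 1207.18.

€1,207.18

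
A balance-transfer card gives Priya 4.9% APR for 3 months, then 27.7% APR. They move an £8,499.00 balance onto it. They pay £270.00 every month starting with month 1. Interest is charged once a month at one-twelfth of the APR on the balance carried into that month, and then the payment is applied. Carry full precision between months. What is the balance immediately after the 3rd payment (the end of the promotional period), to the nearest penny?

Promo months 1–3 at r₀ = 4.9%/12 = 0.00408333; months 4+ at r₁ = 27.7%/12 = 0.0230833.
After month 3: iterate B ← B·(1+r₀) − £270.00 for 3 months → £7,790.23.

£7,790.23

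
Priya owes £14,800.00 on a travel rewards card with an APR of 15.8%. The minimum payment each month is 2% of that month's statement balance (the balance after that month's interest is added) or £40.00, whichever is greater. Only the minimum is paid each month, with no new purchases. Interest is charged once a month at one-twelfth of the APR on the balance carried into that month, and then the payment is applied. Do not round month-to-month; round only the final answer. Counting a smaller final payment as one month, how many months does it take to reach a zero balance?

364 months

Monthly rate r = 15.8%/12 = 1.31667% = 0.0131667.
While 2% of the post-interest balance exceeds £40.00, each month B ← (B·(1+r))·(1 − 0.02), i.e. B shrinks by the factor (1+r)·0.98 = 0.9929.
This holds for months 1–283. Entering month 284 the balance is £1,972.12; 2% of the post-interest balance is now below £40.00, so the flat £40.00 minimum applies from here.
From month 284 a fixed £40.00 at rate r clears £1,972.12 in 81 more payments. Total: 283 + 81 = 364 months.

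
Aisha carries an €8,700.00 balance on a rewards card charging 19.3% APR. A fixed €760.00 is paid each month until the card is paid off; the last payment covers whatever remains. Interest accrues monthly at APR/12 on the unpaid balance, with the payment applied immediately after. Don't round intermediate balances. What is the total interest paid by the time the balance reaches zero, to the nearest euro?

€993

Monthly rate r = 19.3%/12 = 1.60833% = 0.0160833.
Payoff takes n = ⌈−ln(1 − rB₀/P)/ln(1+r)⌉ = ⌈12.753⌉ = 13 payments; the last is €573.37.
Total paid = 12·€760.00 + €573.37 = €9,693.37.
Total interest = total paid − principal = €9,693.37 − €8,700.00 = €993.37.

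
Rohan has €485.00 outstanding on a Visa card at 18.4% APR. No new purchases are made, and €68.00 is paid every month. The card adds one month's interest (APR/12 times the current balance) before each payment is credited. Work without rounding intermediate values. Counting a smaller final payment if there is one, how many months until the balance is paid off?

8 months

Monthly rate r = 18.4%/12 = 1.53333% = 0.0153333.
Recurrence: B ← B·(1+r) − €68.00.
Month 1: interest €7.44; balance after payment €424.44.
Month 2: interest €6.51; balance after payment €362.94.
Closed form: n = −ln(1 − rB₀/P)/ln(1+r) = −ln(0.89064)/ln(1.01533) ≈ 7.611, so the balance reaches zero during payment 8.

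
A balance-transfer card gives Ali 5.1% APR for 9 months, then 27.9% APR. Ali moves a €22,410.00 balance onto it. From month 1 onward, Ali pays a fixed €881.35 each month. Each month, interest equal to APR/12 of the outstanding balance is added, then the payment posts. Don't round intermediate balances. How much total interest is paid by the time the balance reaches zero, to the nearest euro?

€5,198

Promo months 1–9 at r₀ = 5.1%/12 = 0.00425; months 10+ at r₁ = 27.9%/12 = 0.02325.
After month 9: iterate B ← B·(1+r₀) − €881.35 for 9 months → €15,213.56.
Then at r₁ with €881.35/mo: n₂ = −ln(1 − r₁·B/P)/ln(1+r₁) ≈ 22.32 → 23 more payments.
Total paid = 31·€881.35 + €286.21 = €27,608.06; interest = €27,608.06 − €22,410.00 = €5,198.06.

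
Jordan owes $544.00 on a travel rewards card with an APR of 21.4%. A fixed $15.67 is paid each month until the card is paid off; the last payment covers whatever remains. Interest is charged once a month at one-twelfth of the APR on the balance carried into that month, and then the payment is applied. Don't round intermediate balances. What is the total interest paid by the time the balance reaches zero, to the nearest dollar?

Monthly rate r = 21.4%/12 = 1.78333% = 0.0178333.
Payoff takes n = ⌈−ln(1 − rB₀/P)/ln(1+r)⌉ = ⌈54.606⌉ = 55 payments; the last is $9.53.
Total paid = 54·$15.67 + $9.53 = $855.71.
Total interest = total paid − principal = $855.71 − $544.00 = $311.71.

$312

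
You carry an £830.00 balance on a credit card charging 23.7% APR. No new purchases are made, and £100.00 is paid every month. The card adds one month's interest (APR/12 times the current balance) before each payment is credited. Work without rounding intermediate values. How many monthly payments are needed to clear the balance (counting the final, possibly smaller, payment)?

Monthly rate r = 23.7%/12 = 1.975% = 0.01975.
Recurrence: B ← B·(1+r) − £100.00.
Month 1: interest £16.39; balance after payment £746.39.
Month 2: interest £14.74; balance after payment £661.13.
Closed form: n = −ln(1 − rB₀/P)/ln(1+r) = −ln(0.83608)/ln(1.01975) ≈ 9.154, so the balance reaches zero during payment 10.

10 payments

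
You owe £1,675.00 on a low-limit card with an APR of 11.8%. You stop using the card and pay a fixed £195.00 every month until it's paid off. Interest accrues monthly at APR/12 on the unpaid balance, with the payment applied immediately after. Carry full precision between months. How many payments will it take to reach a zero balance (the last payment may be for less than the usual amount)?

Monthly rate r = 11.8%/12 = 0.983333% = 0.00983333.
Recurrence: B ← B·(1+r) − £195.00.
Month 1: interest £16.47; balance after payment £1,496.47.
Month 2: interest £14.72; balance after payment £1,316.19.
Closed form: n = −ln(1 − rB₀/P)/ln(1+r) = −ln(0.91553)/ln(1.00983) ≈ 9.018, so the balance reaches zero during payment 10.

10 payments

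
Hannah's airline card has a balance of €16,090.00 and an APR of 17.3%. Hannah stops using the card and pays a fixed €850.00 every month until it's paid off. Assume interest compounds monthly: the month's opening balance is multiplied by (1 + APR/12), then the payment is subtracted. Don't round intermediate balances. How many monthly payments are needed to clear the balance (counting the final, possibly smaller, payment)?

23 payments

Monthly rate r = 17.3%/12 = 1.44167% = 0.0144167.
Recurrence: B ← B·(1+r) − €850.00.
Month 1: interest €231.96; balance after payment €15,471.96.
Month 2: interest €223.05; balance after payment €14,845.02.
Closed form: n = −ln(1 − rB₀/P)/ln(1+r) = −ln(0.7271)/ln(1.01442) ≈ 22.265, so the balance reaches zero during payment 23.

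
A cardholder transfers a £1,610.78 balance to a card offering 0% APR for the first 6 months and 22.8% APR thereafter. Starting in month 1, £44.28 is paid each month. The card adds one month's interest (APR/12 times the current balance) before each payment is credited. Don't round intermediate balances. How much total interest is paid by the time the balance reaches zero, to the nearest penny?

Promo months 1–6 at r₀ = 0%/12 = 0; months 7+ at r₁ = 22.8%/12 = 0.019.
After month 6 (no interest yet): B = £1,610.78 − 6·£44.28 = £1,345.10.
Then at r₁ with £44.28/mo: n₂ = −ln(1 − r₁·B/P)/ln(1+r₁) ≈ 45.73 → 46 more payments.
Total paid = 51·£44.28 + £32.54 = £2,290.82; interest = £2,290.82 − £1,610.78 = £680.04.

£680.04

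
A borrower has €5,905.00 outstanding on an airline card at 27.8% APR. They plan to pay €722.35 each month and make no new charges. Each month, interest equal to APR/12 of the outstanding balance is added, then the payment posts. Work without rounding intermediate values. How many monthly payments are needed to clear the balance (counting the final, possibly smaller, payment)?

Monthly rate r = 27.8%/12 = 2.31667% = 0.0231667.
Recurrence: B ← B·(1+r) − €722.35.
Month 1: interest €136.80; balance after payment €5,319.45.
Month 2: interest €123.23; balance after payment €4,720.33.
Closed form: n = −ln(1 − rB₀/P)/ln(1+r) = −ln(0.81062)/ln(1.02317) ≈ 9.167, so the balance reaches zero during payment 10.

10 payments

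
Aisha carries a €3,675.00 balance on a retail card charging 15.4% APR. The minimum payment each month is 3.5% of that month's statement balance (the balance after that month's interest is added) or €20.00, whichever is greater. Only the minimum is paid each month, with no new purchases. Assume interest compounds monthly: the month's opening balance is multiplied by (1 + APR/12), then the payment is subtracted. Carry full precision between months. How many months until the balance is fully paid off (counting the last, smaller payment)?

Monthly rate r = 15.4%/12 = 1.28333% = 0.0128333.
While 3.5% of the post-interest balance exceeds €20.00, each month B ← (B·(1+r))·(1 − 0.035), i.e. B shrinks by the factor (1+r)·0.965 = 0.97738.
This holds for months 1–82. Entering month 83 the balance is €563.13; 3.5% of the post-interest balance is now below €20.00, so the flat €20.00 minimum applies from here.
From month 83 a fixed €20.00 at rate r clears €563.13 in 36 more payments. Total: 82 + 36 = 118 months.

118 months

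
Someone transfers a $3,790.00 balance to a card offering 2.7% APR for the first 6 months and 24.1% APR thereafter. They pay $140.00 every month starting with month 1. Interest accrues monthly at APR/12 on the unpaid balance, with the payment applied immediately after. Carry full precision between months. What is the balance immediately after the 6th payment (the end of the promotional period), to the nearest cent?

$2,996.71

Promo months 1–6 at r₀ = 2.7%/12 = 0.00225; months 7+ at r₁ = 24.1%/12 = 0.0200833.
After month 6: iterate B ← B·(1+r₀) − $140.00 for 6 months → $2,996.71.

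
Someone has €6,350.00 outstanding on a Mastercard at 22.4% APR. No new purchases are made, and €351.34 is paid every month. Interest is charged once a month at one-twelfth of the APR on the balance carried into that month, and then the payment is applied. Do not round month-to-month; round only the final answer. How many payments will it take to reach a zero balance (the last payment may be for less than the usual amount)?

23 payments

Monthly rate r = 22.4%/12 = 1.86667% = 0.0186667.
Recurrence: B ← B·(1+r) − €351.34.
Month 1: interest €118.53; balance after payment €6,117.19.
Month 2: interest €114.19; balance after payment €5,880.04.
Closed form: n = −ln(1 − rB₀/P)/ln(1+r) = −ln(0.66262)/ln(1.01867) ≈ 22.252, so the balance reaches zero during payment 23.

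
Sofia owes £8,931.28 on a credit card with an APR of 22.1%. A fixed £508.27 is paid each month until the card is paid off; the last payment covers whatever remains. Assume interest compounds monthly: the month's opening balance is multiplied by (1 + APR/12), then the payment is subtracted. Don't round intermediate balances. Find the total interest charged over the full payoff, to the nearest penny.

Monthly rate r = 22.1%/12 = 1.84167% = 0.0184167.
Payoff takes n = ⌈−ln(1 − rB₀/P)/ln(1+r)⌉ = ⌈21.425⌉ = 22 payments; the last is £217.34.
Total paid = 21·£508.27 + £217.34 = £10,891.01.
Total interest = total paid − principal = £10,891.01 − £8,931.28 = £1,959.73.

£1,959.73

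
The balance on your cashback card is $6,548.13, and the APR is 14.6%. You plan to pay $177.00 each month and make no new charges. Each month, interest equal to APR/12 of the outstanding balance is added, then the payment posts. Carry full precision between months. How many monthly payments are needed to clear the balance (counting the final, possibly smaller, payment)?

50 months

Monthly rate r = 14.6%/12 = 1.21667% = 0.0121667.
Recurrence: B ← B·(1+r) − $177.00.
Month 1: interest $79.67; balance after payment $6,450.80.
Month 2: interest $78.48; balance after payment $6,352.28.
Closed form: n = −ln(1 − rB₀/P)/ln(1+r) = −ln(0.54989)/ln(1.01217) ≈ 49.452, so the balance reaches zero during payment 50.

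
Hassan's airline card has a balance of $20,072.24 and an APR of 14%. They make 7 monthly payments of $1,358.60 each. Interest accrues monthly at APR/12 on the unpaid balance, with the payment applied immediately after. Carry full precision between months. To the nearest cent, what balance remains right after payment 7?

Monthly rate r = 14%/12 = 1.16667% = 0.0116667.
Each month: B ← B·(1+r) − $1,358.60.
Month 1: interest $234.18; balance after payment $18,947.82.
Month 2: interest $221.06; balance after payment $17,810.27.
Month 3: interest $207.79; balance after payment $16,659.46.
Month 4: interest $194.36; balance after payment $15,495.22.
Month 5: interest $180.78; balance after payment $14,317.40.
Month 6: interest $167.04; balance after payment $13,125.83.
Month 7: interest $153.13; balance after payment $11,920.37.

$11,920.37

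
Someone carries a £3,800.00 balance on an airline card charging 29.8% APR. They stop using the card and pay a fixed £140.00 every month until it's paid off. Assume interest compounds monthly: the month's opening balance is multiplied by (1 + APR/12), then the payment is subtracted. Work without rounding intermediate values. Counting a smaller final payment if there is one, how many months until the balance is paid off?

46 months

Monthly rate r = 29.8%/12 = 2.48333% = 0.0248333.
Recurrence: B ← B·(1+r) − £140.00.
Month 1: interest £94.37; balance after payment £3,754.37.
Month 2: interest £93.23; balance after payment £3,707.60.
Closed form: n = −ln(1 − rB₀/P)/ln(1+r) = −ln(0.32595)/ln(1.02483) ≈ 45.699, so the balance reaches zero during payment 46.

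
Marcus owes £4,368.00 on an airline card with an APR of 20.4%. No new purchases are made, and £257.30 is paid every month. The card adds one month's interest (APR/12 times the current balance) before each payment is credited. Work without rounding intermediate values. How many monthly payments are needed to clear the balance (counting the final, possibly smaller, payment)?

Monthly rate r = 20.4%/12 = 1.7% = 0.017.
Recurrence: B ← B·(1+r) − £257.30.
Month 1: interest £74.26; balance after payment £4,184.96.
Month 2: interest £71.14; balance after payment £3,998.80.
Closed form: n = −ln(1 − rB₀/P)/ln(1+r) = −ln(0.7114)/ln(1.017) ≈ 20.200, so the balance reaches zero during payment 21.

21 payments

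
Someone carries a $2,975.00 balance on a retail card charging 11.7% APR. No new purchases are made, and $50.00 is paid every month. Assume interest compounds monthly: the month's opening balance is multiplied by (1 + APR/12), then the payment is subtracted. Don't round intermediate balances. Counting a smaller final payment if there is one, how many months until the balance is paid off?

90 months

Monthly rate r = 11.7%/12 = 0.975% = 0.00975.
Recurrence: B ← B·(1+r) − $50.00.
Month 1: interest $29.01; balance after payment $2,954.01.
Month 2: interest $28.80; balance after payment $2,932.81.
Closed form: n = −ln(1 − rB₀/P)/ln(1+r) = −ln(0.41987)/ln(1.00975) ≈ 89.438, so the balance reaches zero during payment 90.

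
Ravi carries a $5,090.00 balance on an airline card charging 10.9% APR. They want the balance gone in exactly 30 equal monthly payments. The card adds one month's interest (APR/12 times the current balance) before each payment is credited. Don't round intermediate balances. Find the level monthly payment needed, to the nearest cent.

Monthly rate r = 10.9%/12 = 0.908333% = 0.00908333.
Level-payment amortization: P = B₀·r / (1 − (1+r)^(−n)) = 5090.00·0.00908333 / (1 − 1.00908^(−30)).
Denominator 1 − (1+r)^(−30) = 0.23758926.
P = 46.2342 / 0.23758926 ≈ 194.60.

$194.60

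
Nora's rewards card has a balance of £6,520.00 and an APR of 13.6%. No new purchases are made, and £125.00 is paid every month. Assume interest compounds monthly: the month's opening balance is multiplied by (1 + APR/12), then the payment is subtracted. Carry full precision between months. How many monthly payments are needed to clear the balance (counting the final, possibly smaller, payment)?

Monthly rate r = 13.6%/12 = 1.13333% = 0.0113333.
Recurrence: B ← B·(1+r) − £125.00.
Month 1: interest £73.89; balance after payment £6,468.89.
Month 2: interest £73.31; balance after payment £6,417.21.
Closed form: n = −ln(1 − rB₀/P)/ln(1+r) = −ln(0.40885)/ln(1.01133) ≈ 79.364, so the balance reaches zero during payment 80.

80 months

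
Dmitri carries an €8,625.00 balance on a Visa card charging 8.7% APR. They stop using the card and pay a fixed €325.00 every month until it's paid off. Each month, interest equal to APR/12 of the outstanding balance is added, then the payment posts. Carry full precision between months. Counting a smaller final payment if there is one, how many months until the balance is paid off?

Monthly rate r = 8.7%/12 = 0.725% = 0.00725.
Recurrence: B ← B·(1+r) − €325.00.
Month 1: interest €62.53; balance after payment €8,362.53.
Month 2: interest €60.63; balance after payment €8,098.16.
Closed form: n = −ln(1 − rB₀/P)/ln(1+r) = −ln(0.8076)/ln(1.00725) ≈ 29.582, so the balance reaches zero during payment 30.

30 months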